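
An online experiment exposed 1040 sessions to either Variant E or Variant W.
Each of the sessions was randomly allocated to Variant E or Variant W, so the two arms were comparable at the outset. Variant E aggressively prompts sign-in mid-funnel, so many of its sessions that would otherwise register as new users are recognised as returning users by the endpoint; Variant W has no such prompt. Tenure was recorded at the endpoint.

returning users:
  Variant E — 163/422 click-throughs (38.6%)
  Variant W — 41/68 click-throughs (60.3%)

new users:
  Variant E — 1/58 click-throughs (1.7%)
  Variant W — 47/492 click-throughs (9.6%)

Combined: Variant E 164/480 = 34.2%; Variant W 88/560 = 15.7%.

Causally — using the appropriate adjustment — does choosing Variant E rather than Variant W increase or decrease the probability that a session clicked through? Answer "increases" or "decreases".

increases

User tenure is downstream of the variant. One should not condition on a consequence of treatment, so the overall rates are the right comparison.
Pooled: Variant E 34.2% vs Variant W 15.7%; Variant E is higher overall.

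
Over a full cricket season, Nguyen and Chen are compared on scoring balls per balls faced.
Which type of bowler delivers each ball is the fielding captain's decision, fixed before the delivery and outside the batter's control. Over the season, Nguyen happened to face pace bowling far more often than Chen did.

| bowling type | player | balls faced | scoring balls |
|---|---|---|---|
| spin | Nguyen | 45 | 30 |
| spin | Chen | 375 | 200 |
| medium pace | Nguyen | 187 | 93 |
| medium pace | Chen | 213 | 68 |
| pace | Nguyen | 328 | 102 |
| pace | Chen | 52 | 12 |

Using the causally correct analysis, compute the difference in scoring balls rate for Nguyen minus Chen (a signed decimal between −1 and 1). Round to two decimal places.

The imbalance in bowling type arose from how balls faced were allocated, not from anything the player did; and bowling type independently affects the outcome. The pooled gap is confounded — condition on bowling type.
Adjusting over the population distribution of bowling type: 0.350·(0.667−0.533) + 0.333·(0.497−0.319) + 0.317·(0.311−0.231) = +0.131.

+0.13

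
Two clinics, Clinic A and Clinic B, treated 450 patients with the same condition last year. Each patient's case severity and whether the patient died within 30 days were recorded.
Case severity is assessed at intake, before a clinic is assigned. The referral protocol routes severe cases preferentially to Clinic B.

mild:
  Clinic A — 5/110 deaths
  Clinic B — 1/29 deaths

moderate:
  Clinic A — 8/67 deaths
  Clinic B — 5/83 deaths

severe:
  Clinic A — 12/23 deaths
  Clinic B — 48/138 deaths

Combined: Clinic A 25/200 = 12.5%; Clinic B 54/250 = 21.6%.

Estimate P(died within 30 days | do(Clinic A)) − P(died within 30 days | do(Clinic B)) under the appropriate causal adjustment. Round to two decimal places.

Clinic B is lower inside every case severity stratum but Clinic A is lower in aggregate. Whether to stratify depends on how case severity relates to the clinic.
Case severity differs across clinics for reasons unrelated to any effect of the clinic itself, and it separately predicts the outcome — a classic confounder. We must compare within case severity levels.
Adjusting over the population distribution of case severity: 0.309·(0.045−0.034) + 0.333·(0.119−0.060) + 0.358·(0.522−0.348) = +0.085.

+0.09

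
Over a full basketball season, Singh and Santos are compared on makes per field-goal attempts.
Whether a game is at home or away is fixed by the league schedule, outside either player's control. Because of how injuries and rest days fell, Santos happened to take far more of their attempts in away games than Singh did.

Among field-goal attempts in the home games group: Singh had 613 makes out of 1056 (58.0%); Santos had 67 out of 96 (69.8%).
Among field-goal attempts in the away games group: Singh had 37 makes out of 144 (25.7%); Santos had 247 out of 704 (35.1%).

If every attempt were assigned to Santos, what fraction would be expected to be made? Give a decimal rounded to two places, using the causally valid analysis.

0.55

Within every game venue level Santos has the higher rate, yet pooled Singh does — Simpson's reversal.
Nothing the player does changes game venue; the imbalance is an allocation artefact. With game venue also predicting the outcome, the pooled figure is confounded, and the within-stratum comparison is the causal one.
Standardising Santos to the population game venue mix: 0.576·67/96 + 0.424·247/704 = 0.551.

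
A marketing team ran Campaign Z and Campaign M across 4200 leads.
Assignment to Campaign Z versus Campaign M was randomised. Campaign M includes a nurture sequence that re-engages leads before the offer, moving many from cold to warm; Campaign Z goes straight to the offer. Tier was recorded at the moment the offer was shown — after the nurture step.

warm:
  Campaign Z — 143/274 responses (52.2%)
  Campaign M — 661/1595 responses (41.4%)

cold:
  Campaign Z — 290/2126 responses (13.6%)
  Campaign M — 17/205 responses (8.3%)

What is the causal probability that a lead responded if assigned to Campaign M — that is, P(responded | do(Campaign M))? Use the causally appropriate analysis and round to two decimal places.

Within every engagement tier level Campaign Z has the higher rate, yet pooled Campaign M does — Simpson's reversal.
Engagement tier is recorded after the campaign and is itself shifted by it — it sits on the causal path from campaign to outcome. Conditioning on a mediator would strip out part of the effect we want; the pooled comparison gives the total causal effect.
So P(outcome | do(Campaign M)) is just the pooled rate for Campaign M: 678/1800 = 0.377.

0.38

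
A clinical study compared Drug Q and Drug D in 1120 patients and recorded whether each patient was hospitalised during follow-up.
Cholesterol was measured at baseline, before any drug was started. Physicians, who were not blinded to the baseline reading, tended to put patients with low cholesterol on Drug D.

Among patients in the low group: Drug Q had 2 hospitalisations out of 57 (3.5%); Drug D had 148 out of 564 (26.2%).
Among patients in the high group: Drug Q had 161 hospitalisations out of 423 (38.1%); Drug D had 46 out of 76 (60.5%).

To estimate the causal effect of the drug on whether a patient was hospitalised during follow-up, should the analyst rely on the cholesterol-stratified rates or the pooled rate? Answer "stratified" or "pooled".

The stratified and pooled comparisons disagree (Drug Q wins within each cholesterol; Drug D wins overall), so the answer turns on the causal role of cholesterol.
Here cholesterol is a common cause — it drives both which drug a case falls under and the outcome. The crude comparison mixes populations; the stratum-specific rates are the causally relevant ones.
Within each level — low: 3.5% vs 26.2%; high: 38.1% vs 60.5% — Drug Q is lower every time.

stratified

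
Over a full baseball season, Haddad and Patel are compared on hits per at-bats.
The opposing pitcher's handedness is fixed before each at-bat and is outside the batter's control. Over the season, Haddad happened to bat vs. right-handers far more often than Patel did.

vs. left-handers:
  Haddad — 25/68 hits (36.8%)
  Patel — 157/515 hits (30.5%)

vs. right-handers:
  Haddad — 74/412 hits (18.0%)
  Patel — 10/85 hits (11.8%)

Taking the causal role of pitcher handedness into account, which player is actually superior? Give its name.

Haddad

Haddad is higher inside every pitcher handedness stratum but Patel is higher in aggregate. Whether to stratify depends on how pitcher handedness relates to the player.
Here pitcher handedness is a common cause — it drives both which player a case falls under and the outcome. The crude comparison mixes populations; the stratum-specific rates are the causally relevant ones.
Within each level — vs. left-handers: 36.8% vs 30.5%; vs. right-handers: 18.0% vs 11.8% — Haddad is higher every time.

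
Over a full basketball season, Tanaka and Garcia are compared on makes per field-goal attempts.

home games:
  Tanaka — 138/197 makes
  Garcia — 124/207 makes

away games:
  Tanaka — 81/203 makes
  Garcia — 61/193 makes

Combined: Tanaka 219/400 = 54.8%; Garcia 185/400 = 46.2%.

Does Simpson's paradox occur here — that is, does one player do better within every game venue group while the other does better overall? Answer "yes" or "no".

no

Within each game venue level (home games 70.1% vs 59.9%; away games 39.9% vs 31.6%), Tanaka has the higher rate every time. Pooled: 54.8% vs 46.2% — Tanaka has the higher rate overall. They agree.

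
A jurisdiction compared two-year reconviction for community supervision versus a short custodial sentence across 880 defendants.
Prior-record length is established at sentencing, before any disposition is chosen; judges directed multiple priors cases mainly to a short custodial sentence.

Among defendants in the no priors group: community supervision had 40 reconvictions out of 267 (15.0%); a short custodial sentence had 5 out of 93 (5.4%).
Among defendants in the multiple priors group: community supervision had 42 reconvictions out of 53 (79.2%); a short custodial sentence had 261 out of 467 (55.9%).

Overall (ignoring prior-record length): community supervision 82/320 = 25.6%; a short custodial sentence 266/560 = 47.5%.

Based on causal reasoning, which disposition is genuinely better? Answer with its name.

a short custodial sentence is lower inside every prior-record length stratum but community supervision is lower in aggregate. Whether to stratify depends on how prior-record length relates to the disposition.
Prior-record length satisfies the back-door criterion: it is not a descendant of the disposition, and it blocks the spurious path from disposition to outcome. Adjusting for it (i.e., using the within-prior-record length rates) gives the causal effect.
Within each level — no priors: 15.0% vs 5.4%; multiple priors: 79.2% vs 55.9% — a short custodial sentence is lower every time.

a short custodial sentence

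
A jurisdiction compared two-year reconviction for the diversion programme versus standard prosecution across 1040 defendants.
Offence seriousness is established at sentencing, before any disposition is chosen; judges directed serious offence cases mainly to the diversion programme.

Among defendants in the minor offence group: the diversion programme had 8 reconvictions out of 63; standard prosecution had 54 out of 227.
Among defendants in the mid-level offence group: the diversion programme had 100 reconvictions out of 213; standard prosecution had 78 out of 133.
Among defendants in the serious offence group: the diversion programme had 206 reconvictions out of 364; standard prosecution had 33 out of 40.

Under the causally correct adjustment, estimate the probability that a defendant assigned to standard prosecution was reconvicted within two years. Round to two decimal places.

0.58

The offence seriousness-specific comparison favours the diversion programme throughout, but the pooled figures favour standard prosecution. The question is whether to condition on offence seriousness.
Offence seriousness is set before the disposition has any effect — it is not caused by the disposition — and it independently drives the outcome. That makes it a confounder, so the causal comparison is within offence seriousness levels.
Standardising standard prosecution to the population offence seriousness mix: 0.279·54/227 + 0.333·78/133 + 0.388·33/40 = 0.582.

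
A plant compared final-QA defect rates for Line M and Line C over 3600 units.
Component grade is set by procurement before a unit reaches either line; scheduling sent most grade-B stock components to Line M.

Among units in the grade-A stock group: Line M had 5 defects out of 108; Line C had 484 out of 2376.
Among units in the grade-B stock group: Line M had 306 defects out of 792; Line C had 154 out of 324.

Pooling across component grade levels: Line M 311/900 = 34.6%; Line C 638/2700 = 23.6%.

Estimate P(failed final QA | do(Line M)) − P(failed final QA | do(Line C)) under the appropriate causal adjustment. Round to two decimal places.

The stratified and pooled comparisons disagree (Line M wins within each component grade; Line C wins overall), so the answer turns on the causal role of component grade.
Component grade is set before the line has any effect — it is not caused by the line — and it independently drives the outcome. That makes it a confounder, so the causal comparison is within component grade levels.
Adjusting over the population distribution of component grade: 0.690·(0.046−0.204) + 0.310·(0.386−0.475) = -0.136.

-0.14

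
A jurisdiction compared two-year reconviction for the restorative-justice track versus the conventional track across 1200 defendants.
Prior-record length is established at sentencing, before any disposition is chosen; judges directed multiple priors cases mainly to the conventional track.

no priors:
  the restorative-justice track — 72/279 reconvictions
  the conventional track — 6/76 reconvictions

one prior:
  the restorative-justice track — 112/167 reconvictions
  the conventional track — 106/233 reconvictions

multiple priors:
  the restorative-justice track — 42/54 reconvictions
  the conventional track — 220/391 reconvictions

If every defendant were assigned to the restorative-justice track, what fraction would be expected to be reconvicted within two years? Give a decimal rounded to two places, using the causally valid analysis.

The prior-record length-specific comparison favours the conventional track throughout, but the pooled figures favour the restorative-justice track. The question is whether to condition on prior-record length.
Nothing the disposition does changes prior-record length; the imbalance is an allocation artefact. With prior-record length also predicting the outcome, the pooled figure is confounded, and the within-stratum comparison is the causal one.
Standardising the restorative-justice track to the population prior-record length mix: 0.296·72/279 + 0.333·112/167 + 0.371·42/54 = 0.588.

0.59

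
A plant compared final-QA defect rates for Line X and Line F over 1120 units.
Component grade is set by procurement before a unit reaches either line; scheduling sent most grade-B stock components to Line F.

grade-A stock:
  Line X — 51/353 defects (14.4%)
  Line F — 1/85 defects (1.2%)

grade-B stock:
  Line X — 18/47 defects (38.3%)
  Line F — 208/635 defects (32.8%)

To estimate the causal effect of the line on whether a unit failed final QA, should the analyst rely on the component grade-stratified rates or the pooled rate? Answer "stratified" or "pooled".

Since component grade is a pre-existing factor (not a product of the line) and it affects the outcome on its own, it is a confounder. The stratified rates, not the pooled rate, identify the causal effect.
Within each level — grade-A stock: 14.4% vs 1.2%; grade-B stock: 38.3% vs 32.8% — Line F is lower every time.

stratified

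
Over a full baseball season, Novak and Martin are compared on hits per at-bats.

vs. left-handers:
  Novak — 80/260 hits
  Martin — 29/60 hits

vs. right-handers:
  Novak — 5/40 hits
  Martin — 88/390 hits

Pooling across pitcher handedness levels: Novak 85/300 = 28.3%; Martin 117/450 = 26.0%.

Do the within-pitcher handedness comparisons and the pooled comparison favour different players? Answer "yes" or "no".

Within each pitcher handedness level (vs. left-handers 30.8% vs 48.3%; vs. right-handers 12.5% vs 22.6%), Martin has the higher rate every time. Pooled: 28.3% vs 26.0% — Novak has the higher rate overall. The two comparisons disagree.

yes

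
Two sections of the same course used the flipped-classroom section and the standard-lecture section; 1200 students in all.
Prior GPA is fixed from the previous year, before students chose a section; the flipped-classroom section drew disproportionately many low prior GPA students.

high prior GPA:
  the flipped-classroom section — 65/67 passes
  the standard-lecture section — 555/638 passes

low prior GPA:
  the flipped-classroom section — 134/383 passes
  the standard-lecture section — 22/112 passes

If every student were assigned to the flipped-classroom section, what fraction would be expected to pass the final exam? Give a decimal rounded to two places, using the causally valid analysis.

The stratified and pooled comparisons disagree (the flipped-classroom section wins within each prior GPA band; the standard-lecture section wins overall), so the answer turns on the causal role of prior GPA band.
Here prior GPA band is a common cause — it drives both which teaching method a case falls under and the outcome. The crude comparison mixes populations; the stratum-specific rates are the causally relevant ones.
Standardising the flipped-classroom section to the population prior GPA band mix: 0.588·65/67 + 0.412·134/383 = 0.714.

0.71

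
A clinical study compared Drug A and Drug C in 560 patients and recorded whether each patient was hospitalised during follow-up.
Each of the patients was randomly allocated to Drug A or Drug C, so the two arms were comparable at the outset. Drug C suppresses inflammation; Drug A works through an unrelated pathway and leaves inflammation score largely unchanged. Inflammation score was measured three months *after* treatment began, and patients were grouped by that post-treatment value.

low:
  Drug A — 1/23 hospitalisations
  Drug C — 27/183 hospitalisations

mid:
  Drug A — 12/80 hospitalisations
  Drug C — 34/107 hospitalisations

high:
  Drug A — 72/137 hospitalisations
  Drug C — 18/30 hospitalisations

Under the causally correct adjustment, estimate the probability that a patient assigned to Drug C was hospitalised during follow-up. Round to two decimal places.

0.25

Within every inflammation score level Drug A has the lower rate, yet pooled Drug C does — Simpson's reversal.
The distribution of inflammation score is itself part of what the drug does — it is an intermediate outcome. Holding it fixed would remove that part of the effect; the total effect is the pooled difference.
So P(outcome | do(Drug C)) is just the pooled rate for Drug C: 79/320 = 0.247.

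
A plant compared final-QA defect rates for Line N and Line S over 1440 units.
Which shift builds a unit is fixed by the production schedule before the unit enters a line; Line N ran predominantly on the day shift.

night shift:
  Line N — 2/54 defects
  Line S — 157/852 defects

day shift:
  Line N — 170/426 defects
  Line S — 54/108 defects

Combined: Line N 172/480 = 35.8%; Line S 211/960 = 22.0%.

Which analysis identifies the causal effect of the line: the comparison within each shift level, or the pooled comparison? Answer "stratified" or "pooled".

Shift is set before the line has any effect — it is not caused by the line — and it independently drives the outcome. That makes it a confounder, so the causal comparison is within shift levels.
Within each level — night shift: 3.7% vs 18.4%; day shift: 39.9% vs 50.0% — Line N is lower every time.

stratified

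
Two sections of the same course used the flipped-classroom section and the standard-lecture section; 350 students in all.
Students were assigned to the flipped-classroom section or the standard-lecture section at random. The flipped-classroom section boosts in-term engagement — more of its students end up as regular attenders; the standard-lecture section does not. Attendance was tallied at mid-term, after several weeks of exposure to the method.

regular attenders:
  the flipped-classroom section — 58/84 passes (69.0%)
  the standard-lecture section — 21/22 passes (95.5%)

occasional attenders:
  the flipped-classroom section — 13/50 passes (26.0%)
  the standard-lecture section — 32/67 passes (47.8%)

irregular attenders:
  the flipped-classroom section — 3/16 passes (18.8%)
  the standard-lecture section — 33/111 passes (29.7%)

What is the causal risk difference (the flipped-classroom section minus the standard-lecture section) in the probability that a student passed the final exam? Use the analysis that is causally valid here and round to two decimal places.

+0.06

the standard-lecture section is higher inside every mid-term attendance stratum but the flipped-classroom section is higher in aggregate. Whether to stratify depends on how mid-term attendance relates to the teaching method.
Mid-term attendance here is a post-treatment variable shaped by the teaching method; conditioning on it would introduce bias rather than remove it. The overall comparison is the causal one.
The causal difference is the pooled difference: 0.493 − 0.430 = +0.063.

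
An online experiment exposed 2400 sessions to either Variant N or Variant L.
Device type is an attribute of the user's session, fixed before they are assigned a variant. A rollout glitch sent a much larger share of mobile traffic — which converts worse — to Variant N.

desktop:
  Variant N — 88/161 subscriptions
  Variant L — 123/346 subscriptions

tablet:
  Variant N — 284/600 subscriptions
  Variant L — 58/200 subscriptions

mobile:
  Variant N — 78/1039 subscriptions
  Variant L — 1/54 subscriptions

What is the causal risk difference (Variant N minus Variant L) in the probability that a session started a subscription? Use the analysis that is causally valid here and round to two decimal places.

+0.13

Device type satisfies the back-door criterion: it is not a descendant of the variant, and it blocks the spurious path from variant to outcome. Adjusting for it (i.e., using the within-device type rates) gives the causal effect.
Adjusting over the population distribution of device type: 0.211·(0.547−0.355) + 0.333·(0.473−0.290) + 0.455·(0.075−0.019) = +0.127.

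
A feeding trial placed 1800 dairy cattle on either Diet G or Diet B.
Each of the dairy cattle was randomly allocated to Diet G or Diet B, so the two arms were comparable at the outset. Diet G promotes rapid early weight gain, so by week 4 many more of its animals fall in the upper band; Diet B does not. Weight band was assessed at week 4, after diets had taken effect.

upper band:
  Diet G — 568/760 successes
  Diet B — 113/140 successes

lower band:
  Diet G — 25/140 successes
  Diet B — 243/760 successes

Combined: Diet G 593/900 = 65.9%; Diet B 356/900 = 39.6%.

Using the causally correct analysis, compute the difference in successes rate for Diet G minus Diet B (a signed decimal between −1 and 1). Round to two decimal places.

+0.26

Week-4 weight band is recorded after the diet and is itself shifted by it — it sits on the causal path from diet to outcome. Conditioning on a mediator would strip out part of the effect we want; the pooled comparison gives the total causal effect.
The causal difference is the pooled difference: 0.659 − 0.396 = +0.263.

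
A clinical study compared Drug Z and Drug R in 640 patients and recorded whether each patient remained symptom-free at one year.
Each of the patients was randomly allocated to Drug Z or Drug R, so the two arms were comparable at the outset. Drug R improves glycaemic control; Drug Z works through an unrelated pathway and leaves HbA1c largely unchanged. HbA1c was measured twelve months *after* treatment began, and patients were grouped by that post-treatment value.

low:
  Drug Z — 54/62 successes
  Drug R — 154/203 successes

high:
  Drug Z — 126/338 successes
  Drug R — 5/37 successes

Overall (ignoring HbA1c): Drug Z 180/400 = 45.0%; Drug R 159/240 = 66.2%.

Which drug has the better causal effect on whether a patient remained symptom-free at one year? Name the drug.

Drug Z is higher inside every HbA1c stratum but Drug R is higher in aggregate. Whether to stratify depends on how HbA1c relates to the drug.
Stratifying would compare drugs among patients the drugs themselves sorted into HbA1c groups — a form of selection on an intermediate. The unconditioned pooled rates give the total causal effect.
Pooled: Drug Z 45.0% vs Drug R 66.2%; Drug R is higher overall.

Drug R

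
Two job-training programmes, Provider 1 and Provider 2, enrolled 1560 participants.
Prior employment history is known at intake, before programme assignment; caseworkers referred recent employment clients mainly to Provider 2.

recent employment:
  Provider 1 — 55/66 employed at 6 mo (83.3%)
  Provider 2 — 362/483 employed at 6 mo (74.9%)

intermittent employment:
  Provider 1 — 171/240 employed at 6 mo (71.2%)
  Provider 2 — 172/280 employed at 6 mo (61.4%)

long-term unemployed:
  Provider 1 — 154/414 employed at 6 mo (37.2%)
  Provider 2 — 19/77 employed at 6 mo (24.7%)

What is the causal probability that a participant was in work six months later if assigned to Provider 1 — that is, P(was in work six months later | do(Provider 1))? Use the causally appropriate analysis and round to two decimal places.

Nothing the programme does changes prior employment history; the imbalance is an allocation artefact. With prior employment history also predicting the outcome, the pooled figure is confounded, and the within-stratum comparison is the causal one.
Standardising Provider 1 to the population prior employment history mix: 0.352·55/66 + 0.333·171/240 + 0.315·154/414 = 0.648.

0.65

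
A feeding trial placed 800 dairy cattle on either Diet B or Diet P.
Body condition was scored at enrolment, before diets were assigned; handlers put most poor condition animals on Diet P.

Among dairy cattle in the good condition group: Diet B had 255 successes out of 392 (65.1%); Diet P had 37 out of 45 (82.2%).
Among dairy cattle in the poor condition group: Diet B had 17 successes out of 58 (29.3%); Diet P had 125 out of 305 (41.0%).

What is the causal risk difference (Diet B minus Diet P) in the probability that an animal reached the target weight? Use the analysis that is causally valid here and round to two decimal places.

-0.15

The stratified and pooled comparisons disagree (Diet P wins within each starting body condition; Diet B wins overall), so the answer turns on the causal role of starting body condition.
Starting body condition is set before the diet has any effect — it is not caused by the diet — and it independently drives the outcome. That makes it a confounder, so the causal comparison is within starting body condition levels.
Adjusting over the population distribution of starting body condition: 0.546·(0.651−0.822) + 0.454·(0.293−0.410) = -0.147.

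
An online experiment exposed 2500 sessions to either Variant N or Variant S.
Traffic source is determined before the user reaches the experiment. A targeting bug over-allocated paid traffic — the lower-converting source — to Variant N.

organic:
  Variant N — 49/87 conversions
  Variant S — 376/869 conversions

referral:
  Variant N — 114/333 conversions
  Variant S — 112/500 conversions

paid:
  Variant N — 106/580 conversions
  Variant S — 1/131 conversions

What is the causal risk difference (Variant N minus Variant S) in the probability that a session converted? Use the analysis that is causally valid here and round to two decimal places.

The stratified and pooled comparisons disagree (Variant N wins within each traffic source; Variant S wins overall), so the answer turns on the causal role of traffic source.
Here traffic source is a common cause — it drives both which variant a case falls under and the outcome. The crude comparison mixes populations; the stratum-specific rates are the causally relevant ones.
Adjusting over the population distribution of traffic source: 0.382·(0.563−0.433) + 0.333·(0.342−0.224) + 0.284·(0.183−0.008) = +0.139.

+0.14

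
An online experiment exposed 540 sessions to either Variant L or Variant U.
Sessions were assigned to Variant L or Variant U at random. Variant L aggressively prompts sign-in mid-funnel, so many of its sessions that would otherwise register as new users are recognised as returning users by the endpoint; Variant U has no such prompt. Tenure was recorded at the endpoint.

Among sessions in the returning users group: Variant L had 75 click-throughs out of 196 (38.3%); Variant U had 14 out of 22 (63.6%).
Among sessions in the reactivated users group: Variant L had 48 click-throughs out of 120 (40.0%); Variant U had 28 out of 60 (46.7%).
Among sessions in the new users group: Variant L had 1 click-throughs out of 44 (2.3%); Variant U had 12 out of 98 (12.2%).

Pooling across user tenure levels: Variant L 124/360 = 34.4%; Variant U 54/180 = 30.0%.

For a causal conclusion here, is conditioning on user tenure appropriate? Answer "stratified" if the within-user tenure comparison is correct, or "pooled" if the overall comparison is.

Within every user tenure level Variant U has the higher rate, yet pooled Variant L does — Simpson's reversal.
Because the variant influences user tenure, user tenure is a post-treatment mediator, not a confounder. Stratifying on it would bias the estimate; the causal effect is the crude pooled difference.
Pooled: Variant L 34.4% vs Variant U 30.0%; Variant L is higher overall.

pooled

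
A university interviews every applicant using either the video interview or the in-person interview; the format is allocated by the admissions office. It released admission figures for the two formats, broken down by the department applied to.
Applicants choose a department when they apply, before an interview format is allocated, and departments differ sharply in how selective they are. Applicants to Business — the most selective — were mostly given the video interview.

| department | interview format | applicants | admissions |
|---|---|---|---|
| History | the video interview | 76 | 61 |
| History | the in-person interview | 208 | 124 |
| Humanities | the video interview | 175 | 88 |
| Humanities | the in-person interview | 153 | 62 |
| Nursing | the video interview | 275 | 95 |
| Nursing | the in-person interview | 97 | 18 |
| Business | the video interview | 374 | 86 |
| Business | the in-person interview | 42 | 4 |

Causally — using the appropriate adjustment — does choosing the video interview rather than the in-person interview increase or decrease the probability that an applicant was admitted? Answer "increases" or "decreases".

The department-specific comparison favours the video interview throughout, but the pooled figures favour the in-person interview. The question is whether to condition on department.
Department is set before the interview format has any effect — it is not caused by the interview format — and it independently drives the outcome. That makes it a confounder, so the causal comparison is within department levels.
Within each level — History: 80.3% vs 59.6%; Humanities: 50.3% vs 40.5%; Nursing: 34.5% vs 18.6%; Business: 23.0% vs 9.5% — the video interview is higher every time.

increases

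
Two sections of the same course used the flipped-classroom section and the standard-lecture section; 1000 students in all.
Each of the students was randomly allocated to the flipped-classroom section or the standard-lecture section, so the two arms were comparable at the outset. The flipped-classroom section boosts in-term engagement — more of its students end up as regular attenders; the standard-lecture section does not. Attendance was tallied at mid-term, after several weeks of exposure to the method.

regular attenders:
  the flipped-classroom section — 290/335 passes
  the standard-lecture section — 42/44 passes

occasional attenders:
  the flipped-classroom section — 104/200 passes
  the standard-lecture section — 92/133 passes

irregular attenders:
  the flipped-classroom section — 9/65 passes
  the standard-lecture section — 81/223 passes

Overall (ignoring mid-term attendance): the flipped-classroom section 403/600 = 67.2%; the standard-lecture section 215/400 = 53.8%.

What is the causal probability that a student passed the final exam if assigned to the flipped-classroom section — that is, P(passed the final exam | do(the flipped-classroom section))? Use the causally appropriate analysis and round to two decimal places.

the standard-lecture section is higher inside every mid-term attendance stratum but the flipped-classroom section is higher in aggregate. Whether to stratify depends on how mid-term attendance relates to the teaching method.
Stratifying would compare teaching methods among students the teaching methods themselves sorted into mid-term attendance groups — a form of selection on an intermediate. The unconditioned pooled rates give the total causal effect.
So P(outcome | do(the flipped-classroom section)) is just the pooled rate for the flipped-classroom section: 403/600 = 0.672.

0.67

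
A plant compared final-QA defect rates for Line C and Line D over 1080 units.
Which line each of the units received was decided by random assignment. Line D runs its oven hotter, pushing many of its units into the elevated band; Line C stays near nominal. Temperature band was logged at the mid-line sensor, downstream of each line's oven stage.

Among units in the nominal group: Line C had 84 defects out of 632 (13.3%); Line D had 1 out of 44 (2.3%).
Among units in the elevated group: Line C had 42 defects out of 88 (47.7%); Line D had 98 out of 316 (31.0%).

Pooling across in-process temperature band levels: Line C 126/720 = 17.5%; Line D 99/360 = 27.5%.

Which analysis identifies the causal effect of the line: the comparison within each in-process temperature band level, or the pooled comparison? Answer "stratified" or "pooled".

The in-process temperature band-specific comparison favours Line D throughout, but the pooled figures favour Line C. The question is whether to condition on in-process temperature band.
In-process temperature band lies on the pathway line → in-process temperature band → outcome, so adjusting for it blocks the indirect effect. For the total causal effect of line, use the unadjusted pooled rates.
Pooled: Line C 17.5% vs Line D 27.5%; Line C is lower overall.

pooled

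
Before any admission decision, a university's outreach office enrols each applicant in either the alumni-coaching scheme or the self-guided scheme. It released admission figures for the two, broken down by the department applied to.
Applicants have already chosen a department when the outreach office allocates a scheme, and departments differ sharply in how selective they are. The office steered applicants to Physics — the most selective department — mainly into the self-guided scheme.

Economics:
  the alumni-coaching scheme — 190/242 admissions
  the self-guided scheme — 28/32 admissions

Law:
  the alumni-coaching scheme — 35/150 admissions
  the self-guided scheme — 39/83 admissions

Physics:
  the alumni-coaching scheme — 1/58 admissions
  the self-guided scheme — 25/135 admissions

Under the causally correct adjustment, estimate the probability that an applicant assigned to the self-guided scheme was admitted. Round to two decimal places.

0.55

Since department is a pre-existing factor (not a product of the outreach scheme) and it affects the outcome on its own, it is a confounder. The stratified rates, not the pooled rate, identify the causal effect.
Standardising the self-guided scheme to the population department mix: 0.391·28/32 + 0.333·39/83 + 0.276·25/135 = 0.550.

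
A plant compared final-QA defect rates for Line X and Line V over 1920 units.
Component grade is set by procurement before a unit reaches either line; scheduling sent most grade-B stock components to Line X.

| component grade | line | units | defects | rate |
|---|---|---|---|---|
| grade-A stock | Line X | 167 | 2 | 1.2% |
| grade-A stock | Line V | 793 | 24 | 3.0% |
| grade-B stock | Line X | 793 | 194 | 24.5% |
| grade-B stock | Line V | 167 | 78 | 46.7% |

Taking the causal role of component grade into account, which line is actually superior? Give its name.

Line X

Component grade is set before the line has any effect — it is not caused by the line — and it independently drives the outcome. That makes it a confounder, so the causal comparison is within component grade levels.
Within each level — grade-A stock: 1.2% vs 3.0%; grade-B stock: 24.5% vs 46.7% — Line X is lower every time.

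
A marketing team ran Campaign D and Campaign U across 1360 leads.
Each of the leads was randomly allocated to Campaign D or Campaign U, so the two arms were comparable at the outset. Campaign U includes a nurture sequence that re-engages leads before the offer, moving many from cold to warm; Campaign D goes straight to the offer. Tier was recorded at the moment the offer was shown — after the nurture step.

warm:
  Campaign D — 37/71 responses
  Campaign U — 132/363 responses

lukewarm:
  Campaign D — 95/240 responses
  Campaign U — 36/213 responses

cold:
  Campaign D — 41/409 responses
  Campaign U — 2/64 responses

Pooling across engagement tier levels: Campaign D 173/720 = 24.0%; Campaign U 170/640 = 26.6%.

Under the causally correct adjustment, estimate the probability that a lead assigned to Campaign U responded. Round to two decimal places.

Within every engagement tier level Campaign D has the higher rate, yet pooled Campaign U does — Simpson's reversal.
Engagement tier lies on the pathway campaign → engagement tier → outcome, so adjusting for it blocks the indirect effect. For the total causal effect of campaign, use the unadjusted pooled rates.
So P(outcome | do(Campaign U)) is just the pooled rate for Campaign U: 170/640 = 0.266.

0.27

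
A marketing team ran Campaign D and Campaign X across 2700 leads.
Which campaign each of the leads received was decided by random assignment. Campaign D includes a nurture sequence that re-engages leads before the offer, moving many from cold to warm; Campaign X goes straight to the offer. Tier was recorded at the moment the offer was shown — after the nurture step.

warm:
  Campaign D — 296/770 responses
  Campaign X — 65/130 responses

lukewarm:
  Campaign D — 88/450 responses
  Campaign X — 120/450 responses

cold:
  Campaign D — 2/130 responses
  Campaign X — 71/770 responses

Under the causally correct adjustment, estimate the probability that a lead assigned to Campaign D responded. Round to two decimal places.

The distribution of engagement tier is itself part of what the campaign does — it is an intermediate outcome. Holding it fixed would remove that part of the effect; the total effect is the pooled difference.
So P(outcome | do(Campaign D)) is just the pooled rate for Campaign D: 386/1350 = 0.286.

0.29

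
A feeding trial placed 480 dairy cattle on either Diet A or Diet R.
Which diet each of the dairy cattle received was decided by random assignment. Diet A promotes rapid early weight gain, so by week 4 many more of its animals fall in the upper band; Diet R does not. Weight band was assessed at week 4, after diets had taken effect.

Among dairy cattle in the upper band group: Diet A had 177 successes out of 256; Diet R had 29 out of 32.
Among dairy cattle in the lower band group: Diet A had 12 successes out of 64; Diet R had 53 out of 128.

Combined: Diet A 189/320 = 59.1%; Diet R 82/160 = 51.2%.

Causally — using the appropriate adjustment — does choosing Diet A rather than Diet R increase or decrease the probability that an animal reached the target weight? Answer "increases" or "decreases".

Stratifying would compare diets among dairy cattle the diets themselves sorted into week-4 weight band groups — a form of selection on an intermediate. The unconditioned pooled rates give the total causal effect.
Pooled: Diet A 59.1% vs Diet R 51.2%; Diet A is higher overall.

increases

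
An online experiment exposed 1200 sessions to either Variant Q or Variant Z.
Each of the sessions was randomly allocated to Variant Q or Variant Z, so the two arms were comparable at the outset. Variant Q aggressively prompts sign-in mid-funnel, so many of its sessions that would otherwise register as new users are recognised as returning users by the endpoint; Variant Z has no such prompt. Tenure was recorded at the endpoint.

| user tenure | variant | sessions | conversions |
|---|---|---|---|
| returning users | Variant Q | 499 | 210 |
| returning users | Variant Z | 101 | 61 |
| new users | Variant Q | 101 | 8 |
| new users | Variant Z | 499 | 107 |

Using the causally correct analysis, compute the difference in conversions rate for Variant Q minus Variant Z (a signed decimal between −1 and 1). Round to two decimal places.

+0.08

Within every user tenure level Variant Z has the higher rate, yet pooled Variant Q does — Simpson's reversal.
Stratifying would compare variants among sessions the variants themselves sorted into user tenure groups — a form of selection on an intermediate. The unconditioned pooled rates give the total causal effect.
The causal difference is the pooled difference: 0.363 − 0.280 = +0.083.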